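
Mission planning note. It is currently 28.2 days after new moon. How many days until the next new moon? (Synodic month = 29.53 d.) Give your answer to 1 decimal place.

The next new moon completes the synodic month: 29.53 − 28.2 = 1.330 days.

1.3 days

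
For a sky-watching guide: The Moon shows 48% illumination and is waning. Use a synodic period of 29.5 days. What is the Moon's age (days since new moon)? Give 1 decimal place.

cos θ = 1 − 2f = 0.040, giving a principal value of 87.7°.
Waning ⇒ past full, so θ = 360° − 87.7° = 272.3°.
Age = 29.5 × 272.3°/360° ≈ 22.31 days.

22.3 days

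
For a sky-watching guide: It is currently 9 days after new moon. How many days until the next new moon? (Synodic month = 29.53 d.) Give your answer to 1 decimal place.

20.5 days

The next new moon completes the synodic month: 29.53 − 9 = 20.530 days.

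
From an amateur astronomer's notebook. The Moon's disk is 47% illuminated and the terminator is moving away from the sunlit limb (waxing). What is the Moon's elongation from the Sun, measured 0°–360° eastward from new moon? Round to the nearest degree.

87°

Invert f = (1 − cos θ)/2 to get cos θ = 1 − 2(0.47) = 0.060, hence θ₀ = arccos 0.060 = 86.6°.
The Moon is waxing (0°–180°), so θ = 86.6° directly.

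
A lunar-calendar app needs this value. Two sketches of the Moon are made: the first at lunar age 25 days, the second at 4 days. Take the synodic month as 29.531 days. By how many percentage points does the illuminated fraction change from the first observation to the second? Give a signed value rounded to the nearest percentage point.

-4 pp

First observation: θ = 360°·25/29.531 = 304.8°, so f = 0.215.
Second observation: θ = 48.8°, f = 0.170.
Δf = 0.170 − 0.215 = -0.044, i.e. -4 pp.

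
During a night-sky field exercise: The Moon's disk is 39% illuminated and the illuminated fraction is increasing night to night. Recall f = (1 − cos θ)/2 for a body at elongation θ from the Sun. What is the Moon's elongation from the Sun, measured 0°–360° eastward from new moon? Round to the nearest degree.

77°

Invert f = (1 − cos θ)/2 to get cos θ = 1 − 2(0.39) = 0.220, hence θ₀ = arccos 0.220 = 77.3°.
Waxing ⇒ before full, so θ = 77.3°.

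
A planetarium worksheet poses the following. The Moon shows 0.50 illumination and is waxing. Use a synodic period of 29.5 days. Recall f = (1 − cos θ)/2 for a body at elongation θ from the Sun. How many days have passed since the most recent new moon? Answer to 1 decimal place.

From f = (1 − cos θ)/2: cos θ = 1 − 2×0.50 = 0.000; arccos → 90.0°.
Before full moon the principal value applies: θ = 90.0°.
At 360°/29.5 d per day, 90.0° corresponds to 7.38 days.

7.4 days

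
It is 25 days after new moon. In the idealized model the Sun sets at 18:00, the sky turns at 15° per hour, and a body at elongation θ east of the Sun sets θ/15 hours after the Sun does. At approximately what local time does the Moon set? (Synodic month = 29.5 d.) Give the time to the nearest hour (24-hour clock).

14:00

The Moon has covered 25/29.5 of its cycle, so θ ≈ 360° × 25/29.5 = 305.1°.
The Moon trails the Sun by θ/15 = 305.1/15 ≈ 20.34 hours.
18:00 + 20.34 h ≈ 14:20 → 14:00 to the nearest hour.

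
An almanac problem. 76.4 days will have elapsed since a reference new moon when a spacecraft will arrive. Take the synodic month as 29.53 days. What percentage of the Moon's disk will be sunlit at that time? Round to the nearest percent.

76.4/29.53 = 2.587 lunations, so 2 complete cycles and 17.34 d into the next.
Phase angle: θ = 360°·(17.34 d)/(29.53 d) = 211.4°.
Illuminated fraction = (1 − cos 211.4°)/2 = (1 − (-0.854))/2 ≈ 0.927, so 93%.

93%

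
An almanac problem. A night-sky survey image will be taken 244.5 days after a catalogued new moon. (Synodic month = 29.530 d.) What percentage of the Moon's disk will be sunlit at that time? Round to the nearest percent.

244.5/29.530 = 8.280 lunations, so 8 complete cycles and 8.26 d into the next.
Phase angle: θ = 360°·(8.26 d)/(29.530 d) = 100.7°.
Illuminated fraction = (1 − cos 100.7°)/2 = (1 − (-0.186))/2 ≈ 0.593, so 59%.

59%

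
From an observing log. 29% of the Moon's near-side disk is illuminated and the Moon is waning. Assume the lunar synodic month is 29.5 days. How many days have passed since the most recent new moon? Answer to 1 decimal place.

24.2 days

Invert f = (1 − cos θ)/2 to get cos θ = 1 − 2(0.29) = 0.420, hence θ₀ = arccos 0.420 = 65.2°.
A waning Moon lies in 180°–360°, so θ = 360° − 65.2° = 294.8°.
That fraction of the synodic month is 294.8/360 × 29.5 d ≈ 24.16 d.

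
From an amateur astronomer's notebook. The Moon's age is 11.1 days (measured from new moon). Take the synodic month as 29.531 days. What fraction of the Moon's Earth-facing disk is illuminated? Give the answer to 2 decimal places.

0.86

Elongation θ = 360° × 11.1/29.531 ≈ 135.3°.
Illuminated fraction = (1 − cos 135.3°)/2 = (1 − (-0.711))/2 ≈ 0.855.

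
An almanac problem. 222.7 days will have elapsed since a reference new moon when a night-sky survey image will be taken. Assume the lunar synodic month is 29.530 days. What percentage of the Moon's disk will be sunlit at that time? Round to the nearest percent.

98%

222.7/29.530 = 7.541 lunations, so 7 complete cycles and 15.99 d into the next.
The Moon has covered 15.99/29.530 of its cycle, so θ ≈ 360° × 15.99/29.530 = 194.9°.
With cos θ = (-0.966), the lit fraction is (1 − (-0.966))/2 ≈ 0.983, so 98%.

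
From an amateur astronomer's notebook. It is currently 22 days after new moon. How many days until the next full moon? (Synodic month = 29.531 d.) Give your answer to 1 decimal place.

22.3 days

Full moon occurs at elongation 180°, i.e. at age 29.531 × 180/360 = 14.765 d.
Already past this cycle's full moon; the next is at 14.765 + 29.531 = 44.296 d, so 44.296 − 22 = 22.296 days.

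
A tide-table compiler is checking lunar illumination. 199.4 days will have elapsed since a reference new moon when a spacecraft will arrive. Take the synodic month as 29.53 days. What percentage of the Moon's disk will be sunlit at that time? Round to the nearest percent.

199.4/29.53 = 6.752 lunations, so 6 complete cycles and 22.22 d into the next.
The Moon has covered 22.22/29.53 of its cycle, so θ ≈ 360° × 22.22/29.53 = 270.9°.
Illuminated fraction = (1 − cos 270.9°)/2 = (1 − 0.015)/2 ≈ 0.492, so 49%.

49%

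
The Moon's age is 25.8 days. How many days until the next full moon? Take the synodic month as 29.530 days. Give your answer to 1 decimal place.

18.5 days

Full moon occurs at elongation 180°, i.e. at age 29.530 × 180/360 = 14.765 d.
Already past this cycle's full moon; the next is at 14.765 + 29.530 = 44.295 d, so 44.295 − 25.8 = 18.495 days.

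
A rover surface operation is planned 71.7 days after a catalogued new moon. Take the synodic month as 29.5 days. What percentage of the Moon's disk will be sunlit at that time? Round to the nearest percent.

95%

71.7 d spans 2 complete synodic months (2 × 29.5 = 59.00 d) plus 12.70 d.
Phase angle: θ = 360°·(12.70 d)/(29.5 d) = 155.0°.
Illuminated fraction = (1 − cos 155.0°)/2 = (1 − (-0.906))/2 ≈ 0.953, so 95%.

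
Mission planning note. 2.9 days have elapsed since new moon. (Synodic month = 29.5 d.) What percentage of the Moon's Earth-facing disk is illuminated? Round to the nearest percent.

9%

Elongation θ = 360° × 2.9/29.5 ≈ 35.4°.
With cos θ = 0.815, the lit fraction is (1 − 0.815)/2 ≈ 0.092, so 9%.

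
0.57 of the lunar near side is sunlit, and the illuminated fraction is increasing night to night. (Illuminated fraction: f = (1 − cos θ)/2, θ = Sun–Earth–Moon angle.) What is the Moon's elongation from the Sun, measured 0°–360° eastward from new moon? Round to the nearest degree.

98°

Invert f = (1 − cos θ)/2 to get cos θ = 1 − 2(0.57) = -0.140, hence θ₀ = arccos -0.140 = 98.0°.
Waxing ⇒ before full, so θ = 98.0°.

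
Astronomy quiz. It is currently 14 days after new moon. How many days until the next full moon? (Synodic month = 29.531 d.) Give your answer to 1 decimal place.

Full moon occurs at elongation 180°, i.e. at age 29.531 × 180/360 = 14.765 d.
That is 14.765 − 14 = 0.765 days ahead.

0.8 days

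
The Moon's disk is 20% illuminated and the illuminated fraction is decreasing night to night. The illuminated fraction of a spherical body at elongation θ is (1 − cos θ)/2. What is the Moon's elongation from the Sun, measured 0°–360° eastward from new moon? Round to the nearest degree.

From f = (1 − cos θ)/2: cos θ = 1 − 2×0.20 = 0.600; arccos → 53.1°.
Since the Moon is past full (waning), take the reflex angle: θ = 360° − 53.1° = 306.9°.

307°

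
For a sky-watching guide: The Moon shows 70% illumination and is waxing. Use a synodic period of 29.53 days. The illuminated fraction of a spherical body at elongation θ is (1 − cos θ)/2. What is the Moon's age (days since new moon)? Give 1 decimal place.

9.3 days

Invert f = (1 − cos θ)/2 to get cos θ = 1 − 2(0.70) = -0.400, hence θ₀ = arccos -0.400 = 113.6°.
Before full moon the principal value applies: θ = 113.6°.
Age = 29.53 × 113.6°/360° ≈ 9.32 days.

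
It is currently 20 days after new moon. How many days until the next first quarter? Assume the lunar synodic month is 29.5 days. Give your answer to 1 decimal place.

First quarter occurs at elongation 90°, i.e. at age 29.5 × 90/360 = 7.375 d.
Already past this cycle's first quarter; the next is at 7.375 + 29.5 = 36.875 d, so 36.875 − 20 = 16.875 days.

16.9 days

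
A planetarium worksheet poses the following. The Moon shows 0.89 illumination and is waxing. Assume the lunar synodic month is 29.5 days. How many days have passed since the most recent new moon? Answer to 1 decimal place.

11.6 days

From f = (1 − cos θ)/2: cos θ = 1 − 2×0.89 = -0.780; arccos → 141.3°.
Waxing ⇒ before full, so θ = 141.3°.
At 360°/29.5 d per day, 141.3° corresponds to 11.58 days.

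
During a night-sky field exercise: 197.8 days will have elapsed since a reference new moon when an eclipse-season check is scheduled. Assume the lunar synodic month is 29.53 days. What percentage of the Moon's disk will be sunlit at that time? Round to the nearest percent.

66%

197.8/29.53 = 6.698 lunations, so 6 complete cycles and 20.62 d into the next.
The Moon has covered 20.62/29.53 of its cycle, so θ ≈ 360° × 20.62/29.53 = 251.4°.
With cos θ = (-0.319), the lit fraction is (1 − (-0.319))/2 ≈ 0.660, so 66%.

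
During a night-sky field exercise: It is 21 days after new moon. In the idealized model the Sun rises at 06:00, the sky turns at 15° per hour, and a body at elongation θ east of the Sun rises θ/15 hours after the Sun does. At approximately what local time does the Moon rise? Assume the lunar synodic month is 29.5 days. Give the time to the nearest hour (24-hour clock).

23:00

Phase angle: θ = 360°·(21 d)/(29.5 d) = 256.3°.
The Moon trails the Sun by θ/15 = 256.3/15 ≈ 17.08 hours.
06:00 + 17.08 h ≈ 23:05 → 23:00 to the nearest hour.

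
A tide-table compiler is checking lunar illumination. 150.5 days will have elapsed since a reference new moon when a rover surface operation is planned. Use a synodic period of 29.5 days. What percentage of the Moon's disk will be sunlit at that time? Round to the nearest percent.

10%

Reduce mod P: 150.5 − 5×29.5 = 3.00 d into the current lunation.
Phase angle: θ = 360°·(3.00 d)/(29.5 d) = 36.6°.
Illuminated fraction = (1 − cos 36.6°)/2 = (1 − 0.803)/2 ≈ 0.099, so 10%.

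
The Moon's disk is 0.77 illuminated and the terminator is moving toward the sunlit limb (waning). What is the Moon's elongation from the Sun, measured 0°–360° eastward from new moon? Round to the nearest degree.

From f = (1 − cos θ)/2: cos θ = 1 − 2×0.77 = -0.540; arccos → 122.7°.
Waning ⇒ past full, so θ = 360° − 122.7° = 237.3°.

237°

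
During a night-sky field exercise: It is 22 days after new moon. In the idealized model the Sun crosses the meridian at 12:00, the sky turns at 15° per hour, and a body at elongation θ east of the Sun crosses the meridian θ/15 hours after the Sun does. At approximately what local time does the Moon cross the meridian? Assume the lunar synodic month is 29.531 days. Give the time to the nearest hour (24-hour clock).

Phase angle: θ = 360°·(22 d)/(29.531 d) = 268.2°.
At 15° of sky rotation per hour, 268.2° corresponds to a 17.88 h lag.
12:00 + 17.88 h ≈ 05:53 → 06:00 to the nearest hour.

06:00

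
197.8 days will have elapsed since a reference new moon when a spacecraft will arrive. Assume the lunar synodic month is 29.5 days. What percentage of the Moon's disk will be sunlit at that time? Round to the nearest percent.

197.8/29.5 = 6.705 lunations, so 6 complete cycles and 20.80 d into the next.
Elongation θ = 360° × 20.80/29.5 ≈ 253.8°.
With cos θ = (-0.278), the lit fraction is (1 − (-0.278))/2 ≈ 0.639, so 64%.

64%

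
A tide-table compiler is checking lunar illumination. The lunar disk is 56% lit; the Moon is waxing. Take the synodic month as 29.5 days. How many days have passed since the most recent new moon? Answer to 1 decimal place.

Invert f = (1 − cos θ)/2 to get cos θ = 1 − 2(0.56) = -0.120, hence θ₀ = arccos -0.120 = 96.9°.
Waxing ⇒ before full, so θ = 96.9°.
Age = 29.5 × 96.9°/360° ≈ 7.94 days.

7.9 days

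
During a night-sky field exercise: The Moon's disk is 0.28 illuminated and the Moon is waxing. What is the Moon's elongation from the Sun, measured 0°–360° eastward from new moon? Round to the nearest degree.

cos θ = 1 − 2f = 0.440, giving a principal value of 63.9°.
The Moon is waxing (0°–180°), so θ = 63.9° directly.

64°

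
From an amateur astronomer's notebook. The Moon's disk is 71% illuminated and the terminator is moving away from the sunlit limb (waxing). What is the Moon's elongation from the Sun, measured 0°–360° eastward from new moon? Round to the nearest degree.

115°

Invert f = (1 − cos θ)/2 to get cos θ = 1 − 2(0.71) = -0.420, hence θ₀ = arccos -0.420 = 114.8°.
The Moon is waxing (0°–180°), so θ = 114.8° directly.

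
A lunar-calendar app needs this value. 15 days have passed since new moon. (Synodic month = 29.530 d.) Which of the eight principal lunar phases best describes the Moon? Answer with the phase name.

At 15/29.530 of the cycle, θ ≈ 183° — the full moon range.

full moon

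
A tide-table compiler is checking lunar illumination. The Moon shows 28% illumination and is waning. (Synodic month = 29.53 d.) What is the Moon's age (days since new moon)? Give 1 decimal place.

24.3 days

cos θ = 1 − 2f = 0.440, giving a principal value of 63.9°.
A waning Moon lies in 180°–360°, so θ = 360° − 63.9° = 296.1°.
That fraction of the synodic month is 296.1/360 × 29.53 d ≈ 24.29 d.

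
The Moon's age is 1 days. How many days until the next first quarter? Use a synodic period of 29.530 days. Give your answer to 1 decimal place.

6.4 days

First quarter occurs at elongation 90°, i.e. at age 29.530 × 90/360 = 7.383 d.
That is 7.383 − 1 = 6.383 days ahead.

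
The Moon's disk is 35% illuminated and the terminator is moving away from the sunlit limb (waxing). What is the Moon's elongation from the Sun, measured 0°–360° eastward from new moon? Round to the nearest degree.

From f = (1 − cos θ)/2: cos θ = 1 − 2×0.35 = 0.300; arccos → 72.5°.
The Moon is waxing (0°–180°), so θ = 72.5° directly.

73°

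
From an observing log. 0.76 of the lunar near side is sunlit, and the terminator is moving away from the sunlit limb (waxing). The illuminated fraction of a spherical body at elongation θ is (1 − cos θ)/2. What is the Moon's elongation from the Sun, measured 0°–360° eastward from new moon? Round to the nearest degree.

121°

cos θ = 1 − 2f = -0.520, giving a principal value of 121.3°.
Waxing ⇒ before full, so θ = 121.3°.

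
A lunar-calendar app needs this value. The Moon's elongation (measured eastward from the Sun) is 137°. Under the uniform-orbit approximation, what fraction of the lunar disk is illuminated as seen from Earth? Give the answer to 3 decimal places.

cos 137° = (-0.731), so f = (1 − (-0.731))/2 = 0.866.

0.866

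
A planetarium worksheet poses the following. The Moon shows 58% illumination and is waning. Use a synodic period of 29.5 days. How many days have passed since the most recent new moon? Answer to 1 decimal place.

cos θ = 1 − 2f = -0.160, giving a principal value of 99.2°.
Since the Moon is past full (waning), take the reflex angle: θ = 360° − 99.2° = 260.8°.
At 360°/29.5 d per day, 260.8° corresponds to 21.37 days.

21.4 days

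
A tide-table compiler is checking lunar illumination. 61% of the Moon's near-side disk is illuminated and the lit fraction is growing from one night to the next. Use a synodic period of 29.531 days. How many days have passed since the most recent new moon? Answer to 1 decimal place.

8.4 days

From f = (1 − cos θ)/2: cos θ = 1 − 2×0.61 = -0.220; arccos → 102.7°.
The Moon is waxing (0°–180°), so θ = 102.7° directly.
At 360°/29.531 d per day, 102.7° corresponds to 8.43 days.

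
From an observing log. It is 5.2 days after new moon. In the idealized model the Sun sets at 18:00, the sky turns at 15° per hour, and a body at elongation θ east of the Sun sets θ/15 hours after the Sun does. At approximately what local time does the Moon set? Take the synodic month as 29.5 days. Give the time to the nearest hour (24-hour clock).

The Moon has covered 5.2/29.5 of its cycle, so θ ≈ 360° × 5.2/29.5 = 63.5°.
Delay after the Sun = 63.5° / (15°/h) ≈ 4.23 h.
18:00 + 4.23 h ≈ 22:14 → 22:00 to the nearest hour.

22:00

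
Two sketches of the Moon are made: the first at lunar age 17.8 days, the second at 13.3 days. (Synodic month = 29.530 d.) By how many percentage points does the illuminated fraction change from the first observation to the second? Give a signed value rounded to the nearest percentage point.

+8 pp

First observation: θ = 360°·17.8/29.530 = 217.0°, so f = 0.899.
Second observation: θ = 162.1°, f = 0.976.
Δf = 0.976 − 0.899 = +0.077, i.e. +8 pp.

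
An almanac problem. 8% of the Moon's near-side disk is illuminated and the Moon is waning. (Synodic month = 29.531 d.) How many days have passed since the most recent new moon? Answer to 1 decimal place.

26.8 days

From f = (1 − cos θ)/2: cos θ = 1 − 2×0.08 = 0.840; arccos → 32.9°.
A waning Moon lies in 180°–360°, so θ = 360° − 32.9° = 327.1°.
Age = 29.531 × 327.1°/360° ≈ 26.84 days.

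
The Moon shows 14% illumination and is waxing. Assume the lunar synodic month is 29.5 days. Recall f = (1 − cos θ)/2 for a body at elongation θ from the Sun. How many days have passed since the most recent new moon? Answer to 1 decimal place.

cos θ = 1 − 2f = 0.720, giving a principal value of 43.9°.
Waxing ⇒ before full, so θ = 43.9°.
At 360°/29.5 d per day, 43.9° corresponds to 3.60 days.

3.6 days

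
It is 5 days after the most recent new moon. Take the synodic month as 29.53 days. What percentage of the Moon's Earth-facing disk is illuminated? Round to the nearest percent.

26%

The Moon has covered 5/29.53 of its cycle, so θ ≈ 360° × 5/29.53 = 61.0°.
Illuminated fraction = (1 − cos 61.0°)/2 = (1 − 0.485)/2 ≈ 0.257, so 26%.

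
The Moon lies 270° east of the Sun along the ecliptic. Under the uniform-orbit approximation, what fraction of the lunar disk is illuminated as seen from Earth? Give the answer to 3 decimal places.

0.500

f = (1 − cos 270°)/2 = (1 − (-0.000))/2 ≈ 0.500.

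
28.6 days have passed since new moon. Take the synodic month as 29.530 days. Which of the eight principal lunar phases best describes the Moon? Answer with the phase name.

new moon

At 28.6/29.530 of the cycle, θ ≈ 349° — the new moon range.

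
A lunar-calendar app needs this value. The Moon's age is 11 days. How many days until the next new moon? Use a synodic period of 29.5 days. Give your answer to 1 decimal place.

18.5 days

The next new moon completes the synodic month: 29.5 − 11 = 18.500 days.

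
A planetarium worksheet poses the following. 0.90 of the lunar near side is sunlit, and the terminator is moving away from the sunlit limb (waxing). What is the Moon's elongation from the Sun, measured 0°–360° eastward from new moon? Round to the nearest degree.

From f = (1 − cos θ)/2: cos θ = 1 − 2×0.90 = -0.800; arccos → 143.1°.
The Moon is waxing (0°–180°), so θ = 143.1° directly.

143°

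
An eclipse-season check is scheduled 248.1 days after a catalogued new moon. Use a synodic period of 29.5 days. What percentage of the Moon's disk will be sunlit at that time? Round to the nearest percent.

248.1 d spans 8 complete synodic months (8 × 29.5 = 236.00 d) plus 12.10 d.
The Moon has covered 12.10/29.5 of its cycle, so θ ≈ 360° × 12.10/29.5 = 147.7°.
With cos θ = (-0.845), the lit fraction is (1 − (-0.845))/2 ≈ 0.922, so 92%.

92%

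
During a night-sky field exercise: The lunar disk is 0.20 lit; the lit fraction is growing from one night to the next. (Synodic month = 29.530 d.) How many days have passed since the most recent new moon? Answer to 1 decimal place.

cos θ = 1 − 2f = 0.600, giving a principal value of 53.1°.
The Moon is waxing (0°–180°), so θ = 53.1° directly.
At 360°/29.530 d per day, 53.1° corresponds to 4.36 days.

4.4 days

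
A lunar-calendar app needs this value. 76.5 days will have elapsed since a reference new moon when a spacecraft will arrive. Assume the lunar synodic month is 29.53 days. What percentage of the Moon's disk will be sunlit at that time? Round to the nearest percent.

92%

76.5 d spans 2 complete synodic months (2 × 29.53 = 59.06 d) plus 17.44 d.
The Moon has covered 17.44/29.53 of its cycle, so θ ≈ 360° × 17.44/29.53 = 212.6°.
Illuminated fraction = (1 − cos 212.6°)/2 = (1 − (-0.842))/2 ≈ 0.921, so 92%.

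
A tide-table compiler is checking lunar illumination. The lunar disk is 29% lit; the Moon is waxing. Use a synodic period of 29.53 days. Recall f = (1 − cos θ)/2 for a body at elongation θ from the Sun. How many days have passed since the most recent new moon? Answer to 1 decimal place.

5.3 days

Invert f = (1 − cos θ)/2 to get cos θ = 1 − 2(0.29) = 0.420, hence θ₀ = arccos 0.420 = 65.2°.
The Moon is waxing (0°–180°), so θ = 65.2° directly.
That fraction of the synodic month is 65.2/360 × 29.53 d ≈ 5.35 d.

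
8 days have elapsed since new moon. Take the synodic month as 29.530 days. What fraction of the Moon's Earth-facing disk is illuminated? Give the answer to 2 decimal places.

0.57

Elongation θ = 360° × 8/29.530 ≈ 97.5°.
Illuminated fraction = (1 − cos 97.5°)/2 = (1 − (-0.131))/2 ≈ 0.566.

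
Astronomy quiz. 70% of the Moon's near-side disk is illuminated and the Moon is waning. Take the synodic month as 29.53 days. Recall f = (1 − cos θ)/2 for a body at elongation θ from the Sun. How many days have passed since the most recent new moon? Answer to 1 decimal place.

Invert f = (1 − cos θ)/2 to get cos θ = 1 − 2(0.70) = -0.400, hence θ₀ = arccos -0.400 = 113.6°.
Since the Moon is past full (waning), take the reflex angle: θ = 360° − 113.6° = 246.4°.
That fraction of the synodic month is 246.4/360 × 29.53 d ≈ 20.21 d.

20.2 days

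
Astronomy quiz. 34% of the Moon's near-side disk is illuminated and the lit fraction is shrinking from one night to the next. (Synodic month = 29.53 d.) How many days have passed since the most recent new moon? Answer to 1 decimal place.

23.7 days

From f = (1 − cos θ)/2: cos θ = 1 − 2×0.34 = 0.320; arccos → 71.3°.
Since the Moon is past full (waning), take the reflex angle: θ = 360° − 71.3° = 288.7°.
That fraction of the synodic month is 288.7/360 × 29.53 d ≈ 23.68 d.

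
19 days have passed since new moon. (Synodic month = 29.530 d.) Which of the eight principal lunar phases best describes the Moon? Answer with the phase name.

θ ≈ 360° × 19/29.530 = 232°, which falls in the waning gibbous sector.

waning gibbous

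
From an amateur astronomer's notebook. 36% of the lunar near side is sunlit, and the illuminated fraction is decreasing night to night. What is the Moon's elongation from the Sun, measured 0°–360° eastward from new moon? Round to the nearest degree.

286°

From f = (1 − cos θ)/2: cos θ = 1 − 2×0.36 = 0.280; arccos → 73.7°.
Waning ⇒ past full, so θ = 360° − 73.7° = 286.3°.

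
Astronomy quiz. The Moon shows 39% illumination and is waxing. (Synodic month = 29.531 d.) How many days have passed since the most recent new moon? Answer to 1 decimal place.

6.3 days

cos θ = 1 − 2f = 0.220, giving a principal value of 77.3°.
Before full moon the principal value applies: θ = 77.3°.
Age = 29.531 × 77.3°/360° ≈ 6.34 days.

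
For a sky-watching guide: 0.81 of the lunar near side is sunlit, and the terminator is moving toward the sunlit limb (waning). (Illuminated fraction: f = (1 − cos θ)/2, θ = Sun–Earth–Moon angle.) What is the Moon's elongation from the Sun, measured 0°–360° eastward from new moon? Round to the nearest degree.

cos θ = 1 − 2f = -0.620, giving a principal value of 128.3°.
Waning ⇒ past full, so θ = 360° − 128.3° = 231.7°.

232°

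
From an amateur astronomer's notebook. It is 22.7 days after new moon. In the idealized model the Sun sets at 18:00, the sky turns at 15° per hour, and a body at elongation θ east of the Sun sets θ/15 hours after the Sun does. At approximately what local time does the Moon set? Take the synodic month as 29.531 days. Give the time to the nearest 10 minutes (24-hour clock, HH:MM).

The Moon has covered 22.7/29.531 of its cycle, so θ ≈ 360° × 22.7/29.531 = 276.7°.
Delay after the Sun = 276.7° / (15°/h) ≈ 18.45 h.
18:00 + 18.448 h ≈ 12:27 → 12:30 to the nearest ten minutes.

12:30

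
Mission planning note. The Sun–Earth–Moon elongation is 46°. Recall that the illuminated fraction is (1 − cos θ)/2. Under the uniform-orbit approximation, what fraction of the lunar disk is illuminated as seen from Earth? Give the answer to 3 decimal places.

cos 46° = 0.695, so f = (1 − 0.695)/2 = 0.153.

0.153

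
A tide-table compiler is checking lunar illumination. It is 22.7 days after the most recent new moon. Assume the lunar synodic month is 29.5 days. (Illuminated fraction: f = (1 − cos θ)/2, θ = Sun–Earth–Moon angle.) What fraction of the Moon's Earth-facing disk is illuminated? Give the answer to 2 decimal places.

Phase angle: θ = 360°·(22.7 d)/(29.5 d) = 277.0°.
Illuminated fraction = (1 − cos 277.0°)/2 = (1 − 0.122)/2 ≈ 0.439.

0.44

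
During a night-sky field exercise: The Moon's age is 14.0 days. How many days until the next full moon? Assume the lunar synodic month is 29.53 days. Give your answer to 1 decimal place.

Full moon occurs at elongation 180°, i.e. at age 29.53 × 180/360 = 14.765 d.
So 0.765 days remain (14.765 − 14.0).

0.8 days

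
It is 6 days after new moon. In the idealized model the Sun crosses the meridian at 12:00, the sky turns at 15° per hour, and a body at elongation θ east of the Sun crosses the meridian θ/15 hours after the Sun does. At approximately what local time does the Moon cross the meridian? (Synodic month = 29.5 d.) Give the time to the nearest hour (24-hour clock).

The Moon has covered 6/29.5 of its cycle, so θ ≈ 360° × 6/29.5 = 73.2°.
Delay after the Sun = 73.2° / (15°/h) ≈ 4.88 h.
12:00 + 4.88 h ≈ 16:53 → 17:00 to the nearest hour.

17:00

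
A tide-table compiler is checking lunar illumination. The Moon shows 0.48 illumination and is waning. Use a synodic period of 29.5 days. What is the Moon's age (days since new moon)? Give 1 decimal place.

Invert f = (1 − cos θ)/2 to get cos θ = 1 − 2(0.48) = 0.040, hence θ₀ = arccos 0.040 = 87.7°.
A waning Moon lies in 180°–360°, so θ = 360° − 87.7° = 272.3°.
Age = 29.5 × 272.3°/360° ≈ 22.31 days.

22.3 days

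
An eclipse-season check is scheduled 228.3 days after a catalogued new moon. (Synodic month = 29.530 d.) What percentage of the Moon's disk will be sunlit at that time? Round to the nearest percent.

56%

228.3/29.530 = 7.731 lunations, so 7 complete cycles and 21.59 d into the next.
Elongation θ = 360° × 21.59/29.530 ≈ 263.2°.
Illuminated fraction = (1 − cos 263.2°)/2 = (1 − (-0.118))/2 ≈ 0.559, so 56%.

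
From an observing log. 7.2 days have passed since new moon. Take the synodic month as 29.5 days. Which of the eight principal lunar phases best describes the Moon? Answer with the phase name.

first quarter

θ ≈ 360° × 7.2/29.5 = 88°, which falls in the first quarter sector.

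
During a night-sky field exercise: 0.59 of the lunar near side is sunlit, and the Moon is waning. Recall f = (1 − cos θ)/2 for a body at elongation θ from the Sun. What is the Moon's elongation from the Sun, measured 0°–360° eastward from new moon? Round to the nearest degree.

260°

Invert f = (1 − cos θ)/2 to get cos θ = 1 − 2(0.59) = -0.180, hence θ₀ = arccos -0.180 = 100.4°.
Waning ⇒ past full, so θ = 360° − 100.4° = 259.6°.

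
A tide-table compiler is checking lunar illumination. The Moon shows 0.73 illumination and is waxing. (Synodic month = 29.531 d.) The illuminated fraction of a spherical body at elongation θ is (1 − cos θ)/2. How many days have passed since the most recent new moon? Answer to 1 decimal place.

cos θ = 1 − 2f = -0.460, giving a principal value of 117.4°.
Before full moon the principal value applies: θ = 117.4°.
That fraction of the synodic month is 117.4/360 × 29.531 d ≈ 9.63 d.

9.6 days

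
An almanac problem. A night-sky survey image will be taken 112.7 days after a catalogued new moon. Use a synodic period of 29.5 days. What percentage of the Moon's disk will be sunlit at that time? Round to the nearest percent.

29%

112.7 d spans 3 complete synodic months (3 × 29.5 = 88.50 d) plus 24.20 d.
Phase angle: θ = 360°·(24.20 d)/(29.5 d) = 295.3°.
Illuminated fraction = (1 − cos 295.3°)/2 = (1 − 0.428)/2 ≈ 0.286, so 29%.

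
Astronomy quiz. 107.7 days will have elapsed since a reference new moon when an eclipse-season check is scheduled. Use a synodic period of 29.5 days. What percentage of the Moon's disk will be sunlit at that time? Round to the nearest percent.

79%

107.7 d spans 3 complete synodic months (3 × 29.5 = 88.50 d) plus 19.20 d.
Phase angle: θ = 360°·(19.20 d)/(29.5 d) = 234.3°.
cos 234.3° = (-0.583), so f = (1 − (-0.583))/2 = 0.792, so 79%.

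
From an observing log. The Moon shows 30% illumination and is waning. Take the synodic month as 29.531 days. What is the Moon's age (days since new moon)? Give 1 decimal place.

24.1 days

Invert f = (1 − cos θ)/2 to get cos θ = 1 − 2(0.30) = 0.400, hence θ₀ = arccos 0.400 = 66.4°.
A waning Moon lies in 180°–360°, so θ = 360° − 66.4° = 293.6°.
That fraction of the synodic month is 293.6/360 × 29.531 d ≈ 24.08 d.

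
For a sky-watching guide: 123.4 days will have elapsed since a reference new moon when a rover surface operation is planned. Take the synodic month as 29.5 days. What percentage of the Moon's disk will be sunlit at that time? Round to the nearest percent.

30%

123.4 d spans 4 complete synodic months (4 × 29.5 = 118.00 d) plus 5.40 d.
Phase angle: θ = 360°·(5.40 d)/(29.5 d) = 65.9°.
Illuminated fraction = (1 − cos 65.9°)/2 = (1 − 0.408)/2 ≈ 0.296, so 30%.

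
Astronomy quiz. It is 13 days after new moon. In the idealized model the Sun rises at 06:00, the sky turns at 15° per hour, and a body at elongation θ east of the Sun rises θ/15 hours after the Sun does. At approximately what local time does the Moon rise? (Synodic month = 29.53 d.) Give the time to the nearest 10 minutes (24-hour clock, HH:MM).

Elongation θ = 360° × 13/29.53 ≈ 158.5°.
Delay after the Sun = 158.5° / (15°/h) ≈ 10.57 h.
06:00 + 10.566 h ≈ 16:34 → 16:30 to the nearest ten minutes.

16:30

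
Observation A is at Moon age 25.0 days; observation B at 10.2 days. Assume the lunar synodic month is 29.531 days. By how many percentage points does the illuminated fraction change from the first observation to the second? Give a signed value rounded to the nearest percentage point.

+57 pp

θ₁ = 360° × 25.0/29.531 = 304.8°, f₁ = (1 − cos θ₁)/2 = 0.215.
θ₂ = 360° × 10.2/29.531 = 124.3°, f₂ = (1 − cos θ₂)/2 = 0.782.
Change = f₂ − f₁ = +0.567 → +57 percentage points.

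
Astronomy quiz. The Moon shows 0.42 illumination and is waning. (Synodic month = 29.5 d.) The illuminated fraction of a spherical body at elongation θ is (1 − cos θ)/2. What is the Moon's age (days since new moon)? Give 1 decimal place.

22.9 days

cos θ = 1 − 2f = 0.160, giving a principal value of 80.8°.
Waning ⇒ past full, so θ = 360° − 80.8° = 279.2°.
Age = 29.5 × 279.2°/360° ≈ 22.88 days.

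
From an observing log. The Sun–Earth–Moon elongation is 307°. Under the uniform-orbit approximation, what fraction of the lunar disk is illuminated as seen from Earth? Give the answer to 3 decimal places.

0.199

f = (1 − cos 307°)/2 = (1 − 0.602)/2 ≈ 0.199.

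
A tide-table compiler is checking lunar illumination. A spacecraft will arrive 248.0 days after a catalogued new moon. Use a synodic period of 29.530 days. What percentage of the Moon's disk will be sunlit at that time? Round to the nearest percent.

90%

248.0 d spans 8 complete synodic months (8 × 29.530 = 236.24 d) plus 11.76 d.
Elongation θ = 360° × 11.76/29.530 ≈ 143.4°.
cos 143.4° = (-0.802), so f = (1 − (-0.802))/2 = 0.901, so 90%.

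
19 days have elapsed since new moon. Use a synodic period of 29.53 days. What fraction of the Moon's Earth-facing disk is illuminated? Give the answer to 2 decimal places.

0.81

Phase angle: θ = 360°·(19 d)/(29.53 d) = 231.6°.
Illuminated fraction = (1 − cos 231.6°)/2 = (1 − (-0.621))/2 ≈ 0.810.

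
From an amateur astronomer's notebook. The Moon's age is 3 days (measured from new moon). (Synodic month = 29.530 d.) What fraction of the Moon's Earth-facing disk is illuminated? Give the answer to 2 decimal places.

0.10

Phase angle: θ = 360°·(3 d)/(29.530 d) = 36.6°.
cos 36.6° = 0.803, so f = (1 − 0.803)/2 = 0.098.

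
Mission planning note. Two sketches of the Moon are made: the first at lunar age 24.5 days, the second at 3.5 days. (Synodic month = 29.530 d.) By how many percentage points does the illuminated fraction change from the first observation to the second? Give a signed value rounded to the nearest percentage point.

θ₁ = 360° × 24.5/29.530 = 298.7°, f₁ = (1 − cos θ₁)/2 = 0.260.
θ₂ = 360° × 3.5/29.530 = 42.7°, f₂ = (1 − cos θ₂)/2 = 0.132.
Change = f₂ − f₁ = -0.128 → -13 percentage points.

-13 percentage points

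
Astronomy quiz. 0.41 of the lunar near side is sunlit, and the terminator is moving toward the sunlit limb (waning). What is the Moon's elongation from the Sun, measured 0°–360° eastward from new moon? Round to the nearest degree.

280°

cos θ = 1 − 2f = 0.180, giving a principal value of 79.6°.
A waning Moon lies in 180°–360°, so θ = 360° − 79.6° = 280.4°.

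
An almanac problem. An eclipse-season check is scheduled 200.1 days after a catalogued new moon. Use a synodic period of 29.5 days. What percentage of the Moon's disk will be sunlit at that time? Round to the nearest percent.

40%

200.1/29.5 = 6.783 lunations, so 6 complete cycles and 23.10 d into the next.
Elongation θ = 360° × 23.10/29.5 ≈ 281.9°.
Illuminated fraction = (1 − cos 281.9°)/2 = (1 − 0.206)/2 ≈ 0.397, so 40%.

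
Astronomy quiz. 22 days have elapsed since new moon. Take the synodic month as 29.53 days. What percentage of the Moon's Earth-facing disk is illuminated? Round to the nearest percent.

The Moon has covered 22/29.53 of its cycle, so θ ≈ 360° × 22/29.53 = 268.2°.
cos 268.2° = (-0.031), so f = (1 − (-0.031))/2 = 0.516, so 52%.

52%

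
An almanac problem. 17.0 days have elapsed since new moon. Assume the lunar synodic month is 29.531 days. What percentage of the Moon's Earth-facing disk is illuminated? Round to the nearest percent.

94%

The Moon has covered 17.0/29.531 of its cycle, so θ ≈ 360° × 17.0/29.531 = 207.2°.
With cos θ = (-0.889), the lit fraction is (1 − (-0.889))/2 ≈ 0.945, so 94%.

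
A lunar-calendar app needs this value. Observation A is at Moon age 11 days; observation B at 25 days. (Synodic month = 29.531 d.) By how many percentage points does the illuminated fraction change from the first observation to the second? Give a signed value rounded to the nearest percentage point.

θ₁ = 360° × 11/29.531 = 134.1°, f₁ = (1 − cos θ₁)/2 = 0.848.
θ₂ = 360° × 25/29.531 = 304.8°, f₂ = (1 − cos θ₂)/2 = 0.215.
Change = f₂ − f₁ = -0.633 → -63 percentage points.

-63 percentage points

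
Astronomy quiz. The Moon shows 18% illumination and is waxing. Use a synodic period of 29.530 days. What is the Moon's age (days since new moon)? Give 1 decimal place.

Invert f = (1 − cos θ)/2 to get cos θ = 1 − 2(0.18) = 0.640, hence θ₀ = arccos 0.640 = 50.2°.
Waxing ⇒ before full, so θ = 50.2°.
Age = 29.530 × 50.2°/360° ≈ 4.12 days.

4.1 days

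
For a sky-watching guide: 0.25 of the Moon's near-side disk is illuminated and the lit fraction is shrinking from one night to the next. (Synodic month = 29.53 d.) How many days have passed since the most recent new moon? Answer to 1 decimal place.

24.6 days

cos θ = 1 − 2f = 0.500, giving a principal value of 60.0°.
Since the Moon is past full (waning), take the reflex angle: θ = 360° − 60.0° = 300.0°.
Age = 29.53 × 300.0°/360° ≈ 24.61 days.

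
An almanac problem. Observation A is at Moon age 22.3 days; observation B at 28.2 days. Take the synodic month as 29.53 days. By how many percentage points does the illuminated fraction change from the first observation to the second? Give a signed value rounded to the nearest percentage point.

First observation: θ = 360°·22.3/29.53 = 271.9°, so f = 0.484.
Second observation: θ = 343.8°, f = 0.020.
Δf = 0.020 − 0.484 = -0.464, i.e. -46 pp.

-46 percentage points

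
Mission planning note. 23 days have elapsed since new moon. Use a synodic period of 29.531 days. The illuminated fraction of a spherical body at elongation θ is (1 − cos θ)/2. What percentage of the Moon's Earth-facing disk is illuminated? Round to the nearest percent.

The Moon has covered 23/29.531 of its cycle, so θ ≈ 360° × 23/29.531 = 280.4°.
Illuminated fraction = (1 − cos 280.4°)/2 = (1 − 0.180)/2 ≈ 0.410, so 41%.

41%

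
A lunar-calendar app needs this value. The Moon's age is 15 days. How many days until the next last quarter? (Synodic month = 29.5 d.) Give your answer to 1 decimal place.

7.1 days

Last quarter is 0.75 of the way through the cycle: age 0.75 × 29.5 = 22.125 d.
So 7.125 days remain (22.125 − 15).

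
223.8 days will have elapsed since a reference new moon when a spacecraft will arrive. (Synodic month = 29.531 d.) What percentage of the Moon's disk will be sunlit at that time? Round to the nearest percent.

94%

Reduce mod P: 223.8 − 7×29.531 = 17.08 d into the current lunation.
The Moon has covered 17.08/29.531 of its cycle, so θ ≈ 360° × 17.08/29.531 = 208.3°.
Illuminated fraction = (1 − cos 208.3°)/2 = (1 − (-0.881))/2 ≈ 0.940, so 94%.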